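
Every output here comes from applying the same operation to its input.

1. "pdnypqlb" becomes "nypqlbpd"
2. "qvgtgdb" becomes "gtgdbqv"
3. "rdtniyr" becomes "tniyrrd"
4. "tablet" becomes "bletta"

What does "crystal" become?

ystalcr

In each case the input is transformed by: move the first 2 characters to the end (rotate left by 2).
For "crystal" the result is "ystalcr".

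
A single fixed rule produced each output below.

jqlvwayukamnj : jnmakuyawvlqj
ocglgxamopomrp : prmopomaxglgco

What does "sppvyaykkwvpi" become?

Each output is the input with this applied: reverse the string.
On "sppvyaykkwvpi" that produces "ipvwkkyayvpps".

ipvwkkyayvpps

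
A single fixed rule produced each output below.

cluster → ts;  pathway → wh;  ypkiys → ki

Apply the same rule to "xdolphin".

What's happening: take characters alternately from the front and the back (1st, last, 2nd, 2nd-last, ...), then keep only the last 2 characters.
So "xdolphin" becomes "lp".

lp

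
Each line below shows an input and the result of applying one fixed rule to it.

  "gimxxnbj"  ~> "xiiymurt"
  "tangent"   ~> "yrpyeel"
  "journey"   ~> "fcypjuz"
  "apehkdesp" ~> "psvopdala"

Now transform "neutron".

feczyyp

The transformation: move the first 2 characters to the end (rotate left by 2), then shift every letter 11 places forward in the alphabet (wrapping around).
"neutron" → "utronne" → "feczyyp".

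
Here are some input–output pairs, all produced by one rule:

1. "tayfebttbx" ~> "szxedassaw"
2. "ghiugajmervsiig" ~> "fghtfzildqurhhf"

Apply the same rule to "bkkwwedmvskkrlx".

ajjvvdclurjjqkw

The rule is to shift every letter 1 place backward in the alphabet (wrapping around).
For "bkkwwedmvskkrlx" the result is "ajjvvdclurjjqkw".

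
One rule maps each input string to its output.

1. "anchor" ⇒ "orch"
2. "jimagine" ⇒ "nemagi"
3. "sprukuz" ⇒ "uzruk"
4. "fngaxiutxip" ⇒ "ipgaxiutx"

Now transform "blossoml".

In each case the input is transformed by: delete the first 2 characters, then move the last 2 characters to the front (rotate right by 2).
Applying that to "blossoml" gives "mlosso".
(Check on "fngaxiutxip": → "gaxiutxip" → "ipgaxiutx" ✓)

mlosso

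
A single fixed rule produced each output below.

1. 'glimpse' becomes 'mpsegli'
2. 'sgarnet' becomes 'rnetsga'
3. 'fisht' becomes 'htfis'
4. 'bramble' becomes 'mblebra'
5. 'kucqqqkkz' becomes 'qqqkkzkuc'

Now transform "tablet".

lettab

The transformation: move the first 3 characters to the end (rotate left by 3).
For "tablet" the result is "lettab".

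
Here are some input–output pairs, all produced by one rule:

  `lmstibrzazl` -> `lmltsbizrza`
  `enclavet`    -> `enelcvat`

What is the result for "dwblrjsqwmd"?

Looking at the pairs, the operation is to swap each adjacent pair of characters (1↔2, 3↔4, ...), then move the last character to the front.
On "dwblrjsqwmd" that produces "dwdlbjrqsmw".
(Check on "enclavet": → "nelcvate" → "enelcvat" ✓)

dwdlbjrqsmw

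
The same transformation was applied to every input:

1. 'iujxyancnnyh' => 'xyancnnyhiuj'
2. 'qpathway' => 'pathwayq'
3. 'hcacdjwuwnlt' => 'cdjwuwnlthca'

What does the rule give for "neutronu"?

eutronun

The transformation: move the last 3 characters to the front (rotate right by 3), then swap the front and back halves of the string.
Doing the same to "neutronu": "eutronun".
(Check on "iujxyancnnyh": → "nyhiujxyancn" → "xyancnnyhiuj" ✓)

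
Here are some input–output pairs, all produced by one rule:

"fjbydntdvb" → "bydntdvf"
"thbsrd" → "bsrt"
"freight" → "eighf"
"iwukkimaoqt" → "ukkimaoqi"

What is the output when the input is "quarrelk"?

arrelq

Looking at the pairs, the operation is to swap the first and last characters, then delete the first 2 characters.
On "quarrelk" that produces "arrelq".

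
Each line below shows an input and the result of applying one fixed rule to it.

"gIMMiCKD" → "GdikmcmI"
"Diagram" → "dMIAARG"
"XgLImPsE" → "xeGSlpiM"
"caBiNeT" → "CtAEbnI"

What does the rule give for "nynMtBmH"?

The rule is to take characters alternately from the front and the back (1st, last, 2nd, 2nd-last, ...), then flip the case of every letter.
Applying both steps to "nynMtBmH": "nHymnBMt", then "NhYMNbmT".

NhYMNbmT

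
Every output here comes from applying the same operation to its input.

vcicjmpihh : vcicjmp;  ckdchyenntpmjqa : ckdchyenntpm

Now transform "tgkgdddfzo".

Rule — delete the last 3 characters.
So "tgkgdddfzo" becomes "tgkgddd".

tgkgddd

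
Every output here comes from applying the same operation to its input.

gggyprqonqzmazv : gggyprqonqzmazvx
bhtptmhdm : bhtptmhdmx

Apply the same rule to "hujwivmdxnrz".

hujwivmdxnrzx

Looking at the pairs, the operation is to append "x".
Doing the same to "hujwivmdxnrz": "hujwivmdxnrzx".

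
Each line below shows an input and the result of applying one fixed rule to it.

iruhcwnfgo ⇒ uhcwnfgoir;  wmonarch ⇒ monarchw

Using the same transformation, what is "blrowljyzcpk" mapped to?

owljyzcpkblr

Rule — swap the front and back halves of the string, then move the last 3 characters to the front (rotate right by 3).
On "blrowljyzcpk": the first step gives "jyzcpkblrowl", and the second then gives "owljyzcpkblr".
(Check on "iruhcwnfgo": → "wnfgoiruhc" → "uhcwnfgoir" ✓)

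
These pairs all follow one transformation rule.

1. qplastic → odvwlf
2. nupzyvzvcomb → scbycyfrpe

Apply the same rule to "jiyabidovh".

bdelgryk

The rule is to shift every letter 3 places forward in the alphabet (wrapping around), then delete the first 2 characters.
Starting from "jiyabidovh": after the first operation, "mlbdelgryk"; after the second, "bdelgryk".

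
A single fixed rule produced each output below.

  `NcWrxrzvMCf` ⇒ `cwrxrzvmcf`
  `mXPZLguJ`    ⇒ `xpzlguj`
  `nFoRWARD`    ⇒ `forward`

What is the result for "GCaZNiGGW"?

cazniggw

In each case the input is transformed by: delete the first character, then convert every letter to lowercase.
Starting from "GCaZNiGGW": after the first operation, "CaZNiGGW"; after the second, "cazniggw".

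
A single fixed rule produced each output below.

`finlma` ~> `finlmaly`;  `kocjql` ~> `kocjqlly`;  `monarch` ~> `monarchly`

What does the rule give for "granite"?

granitely

The rule is to append "ly".
So "granite" becomes "granitely".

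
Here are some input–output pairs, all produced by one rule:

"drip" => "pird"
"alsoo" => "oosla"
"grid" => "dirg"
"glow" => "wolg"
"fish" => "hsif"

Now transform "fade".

The transformation: reverse the string.
For "fade" the result is "edaf".

edaf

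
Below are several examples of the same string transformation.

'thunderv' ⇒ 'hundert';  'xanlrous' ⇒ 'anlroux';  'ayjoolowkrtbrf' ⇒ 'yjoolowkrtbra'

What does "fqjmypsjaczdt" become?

qjmypsjaczdf

What's happening: delete the last character, then move the first character to the end.
For "fqjmypsjaczdt", step one produces "fqjmypsjaczd"; step two turns that into "qjmypsjaczdf".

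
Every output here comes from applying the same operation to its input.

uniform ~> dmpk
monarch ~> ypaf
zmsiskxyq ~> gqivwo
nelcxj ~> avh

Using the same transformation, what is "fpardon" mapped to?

The pattern: shift every letter 2 places backward in the alphabet (wrapping around), then delete the first 3 characters.
On "fpardon" that produces "pbml".

pbml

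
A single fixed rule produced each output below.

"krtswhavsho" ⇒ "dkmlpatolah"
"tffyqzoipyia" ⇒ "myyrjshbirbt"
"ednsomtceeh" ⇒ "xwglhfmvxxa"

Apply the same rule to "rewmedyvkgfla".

Looking at the pairs, the operation is to shift every letter 7 places backward in the alphabet (wrapping around).
"rewmedyvkgfla" → "kxpfxwrodzyet".

kxpfxwrodzyet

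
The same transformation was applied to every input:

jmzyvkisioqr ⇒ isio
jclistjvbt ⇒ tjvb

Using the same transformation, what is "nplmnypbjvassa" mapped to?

What's happening: swap the front and back halves of the string, then keep only the first 4 characters.
So "nplmnypbjvassa" becomes "bjva".
(Check on "jmzyvkisioqr": → "isioqrjmzyvk" → "isio" ✓)

bjva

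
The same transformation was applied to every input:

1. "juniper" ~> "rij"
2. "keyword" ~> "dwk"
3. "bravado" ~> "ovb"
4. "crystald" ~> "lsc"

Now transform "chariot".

What's happening: keep one character in every 3, starting at position 1 (positions 1st, 4th, 7th, ...), then reverse the string.
For "chariot", step one produces "crt"; step two turns that into "trc".

trc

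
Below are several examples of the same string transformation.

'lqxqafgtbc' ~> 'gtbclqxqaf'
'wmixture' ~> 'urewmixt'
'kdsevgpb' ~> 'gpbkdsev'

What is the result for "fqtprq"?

rqfqtp

The transformation: swap the front and back halves of the string, then move the first character to the end.
Applying both steps to "fqtprq": "prqfqt", then "rqfqtp".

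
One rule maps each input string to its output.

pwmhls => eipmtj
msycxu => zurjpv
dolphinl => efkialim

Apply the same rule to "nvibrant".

Looking at the pairs, the operation is to swap the front and back halves of the string, then shift every letter 3 places backward in the alphabet (wrapping around).
Working it through for "nvibrant": intermediate "rantnvib", final "oxkqksfy".

oxkqksfy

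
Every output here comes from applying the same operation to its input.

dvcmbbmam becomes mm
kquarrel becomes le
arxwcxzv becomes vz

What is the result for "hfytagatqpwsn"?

wn

In each case the input is transformed by: swap each adjacent pair of characters (1↔2, 3↔4, ...), then keep only the last 2 characters.
Applying that to "hfytagatqpwsn" gives "wn".
(Check on "arxwcxzv": → "rawxxcvz" → "vz" ✓)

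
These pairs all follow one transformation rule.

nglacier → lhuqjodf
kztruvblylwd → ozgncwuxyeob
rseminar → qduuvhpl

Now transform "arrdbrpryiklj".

What's happening: shift every letter 3 places forward in the alphabet (wrapping around), then move the last 3 characters to the front (rotate right by 3).
Applying both steps to "arrdbrpryiklj": "duugeusublnom", then "nomduugeusubl".

nomduugeusubl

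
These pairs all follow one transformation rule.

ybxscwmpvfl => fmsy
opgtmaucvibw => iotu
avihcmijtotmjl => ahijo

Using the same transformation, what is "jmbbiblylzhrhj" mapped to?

Looking at the pairs, the operation is to keep one character in every 3, starting at position 1 (positions 1st, 4th, 7th, ...), then sort the characters into alphabetical order.
"jmbbiblylzhrhj" → "bhjlz".

bhjlz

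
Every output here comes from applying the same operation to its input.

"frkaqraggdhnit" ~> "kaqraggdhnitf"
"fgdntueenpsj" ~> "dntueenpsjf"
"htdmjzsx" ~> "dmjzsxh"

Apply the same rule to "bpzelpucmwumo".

Each output is the input with this applied: move the first 2 characters to the end (rotate left by 2), then delete the last character.
"bpzelpucmwumo" → "zelpucmwumobp" → "zelpucmwumob".

zelpucmwumob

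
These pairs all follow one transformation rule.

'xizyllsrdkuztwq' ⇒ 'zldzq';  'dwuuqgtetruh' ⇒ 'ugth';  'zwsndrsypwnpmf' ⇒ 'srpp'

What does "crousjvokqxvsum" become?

Rule — keep one character in every 3, starting at position 3 (positions 3rd, 6th, 9th, ...).
Doing the same to "crousjvokqxvsum": "ojkvm".

ojkvm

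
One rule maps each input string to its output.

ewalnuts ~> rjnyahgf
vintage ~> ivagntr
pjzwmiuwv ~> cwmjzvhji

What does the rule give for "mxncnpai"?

What's happening: shift every letter 13 places forward in the alphabet (wrapping around) — i.e. ROT13.
Doing the same to "mxncnpai": "zkapacnv".

zkapacnv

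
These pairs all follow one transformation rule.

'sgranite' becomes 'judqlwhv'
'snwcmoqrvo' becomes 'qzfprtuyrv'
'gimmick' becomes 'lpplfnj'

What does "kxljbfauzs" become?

Looking at the pairs, the operation is to move the first character to the end, then shift every letter 3 places forward in the alphabet (wrapping around).
For "kxljbfauzs" the result is "aomeidxcvn".

aomeidxcvn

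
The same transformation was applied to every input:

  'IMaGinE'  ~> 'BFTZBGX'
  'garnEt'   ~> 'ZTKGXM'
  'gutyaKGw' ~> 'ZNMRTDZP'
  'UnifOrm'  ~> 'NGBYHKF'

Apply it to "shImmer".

LABFFXK

Each output is the input with this applied: shift every letter 7 places backward in the alphabet (wrapping around), then convert every letter to uppercase.
Starting from "shImmer": after the first operation, "laBffxk"; after the second, "LABFFXK".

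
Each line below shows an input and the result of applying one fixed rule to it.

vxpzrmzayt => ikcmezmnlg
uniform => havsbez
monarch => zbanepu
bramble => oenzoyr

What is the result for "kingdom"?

The pattern: shift every letter 13 places forward in the alphabet (wrapping around) — i.e. ROT13.
Doing the same to "kingdom": "xvatqbz".

xvatqbz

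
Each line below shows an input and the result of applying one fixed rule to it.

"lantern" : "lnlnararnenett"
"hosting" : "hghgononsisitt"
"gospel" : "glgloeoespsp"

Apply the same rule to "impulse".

ieiemsmsplpluu

What's happening: double every character, then take characters alternately from the front and the back (1st, last, 2nd, 2nd-last, ...).
"impulse" → "iimmppuullssee" → "ieiemsmsplpluu".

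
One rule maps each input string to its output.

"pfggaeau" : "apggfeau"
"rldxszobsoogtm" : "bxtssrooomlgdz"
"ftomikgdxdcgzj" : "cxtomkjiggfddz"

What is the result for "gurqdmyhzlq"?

dyurqqmlhgz

In each case the input is transformed by: sort the characters into reverse alphabetical order, then swap the first and last characters.
On "gurqdmyhzlq": the first step gives "zyurqqmlhgd", and the second then gives "dyurqqmlhgz".
(Check on "rldxszobsoogtm": → "zxtssrooomlgdb" → "bxtssrooomlgdz" ✓)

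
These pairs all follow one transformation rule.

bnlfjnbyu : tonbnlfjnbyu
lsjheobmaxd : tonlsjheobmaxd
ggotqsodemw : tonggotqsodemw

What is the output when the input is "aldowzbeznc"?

tonaldowzbeznc

Each output is the input with this applied: prepend "ton".
"aldowzbeznc" → "tonaldowzbeznc".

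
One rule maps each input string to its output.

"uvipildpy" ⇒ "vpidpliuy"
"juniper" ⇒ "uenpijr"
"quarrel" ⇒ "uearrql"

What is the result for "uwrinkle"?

Rule — take characters alternately from the front and the back (1st, last, 2nd, 2nd-last, ...), then move the first 2 characters to the end (rotate left by 2).
So "uwrinkle" becomes "wlrkinue".

wlrkinue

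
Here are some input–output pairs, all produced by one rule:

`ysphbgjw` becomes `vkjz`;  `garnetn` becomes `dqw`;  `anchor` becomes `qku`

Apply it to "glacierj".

Each output is the input with this applied: shift every letter 3 places forward in the alphabet (wrapping around), then keep every other character starting from the second (positions 2nd, 4th, 6th, ...).
Starting from "glacierj": after the first operation, "jodflhum"; after the second, "ofhm".

ofhm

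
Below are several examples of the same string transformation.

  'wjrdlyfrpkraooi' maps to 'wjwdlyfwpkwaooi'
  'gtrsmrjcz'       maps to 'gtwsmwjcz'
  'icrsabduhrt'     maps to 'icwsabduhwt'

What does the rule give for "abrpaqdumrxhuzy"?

The transformation: replace every "r" with "w".
So "abrpaqdumrxhuzy" becomes "abwpaqdumwxhuzy".

abwpaqdumwxhuzy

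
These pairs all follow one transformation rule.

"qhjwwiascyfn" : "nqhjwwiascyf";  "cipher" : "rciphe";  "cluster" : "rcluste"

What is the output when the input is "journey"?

yjourne

In each case the input is transformed by: move the last character to the front.
So "journey" becomes "yjourne".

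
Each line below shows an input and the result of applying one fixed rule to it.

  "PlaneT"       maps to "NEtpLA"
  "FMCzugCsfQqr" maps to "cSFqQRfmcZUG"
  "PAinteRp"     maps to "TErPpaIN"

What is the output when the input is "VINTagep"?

The rule is to swap the front and back halves of the string, then flip the case of every letter.
On "VINTagep": the first step gives "agepVINT", and the second then gives "AGEPvint".

AGEPvint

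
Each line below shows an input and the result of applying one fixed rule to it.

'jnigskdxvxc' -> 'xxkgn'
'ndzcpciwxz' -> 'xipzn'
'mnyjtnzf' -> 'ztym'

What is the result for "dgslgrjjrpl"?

The rule is to reverse the string, then keep every other character starting from the second (positions 2nd, 4th, 6th, ...).
On "dgslgrjjrpl": the first step gives "lprjjrglsgd", and the second then gives "pjrlg".

pjrlg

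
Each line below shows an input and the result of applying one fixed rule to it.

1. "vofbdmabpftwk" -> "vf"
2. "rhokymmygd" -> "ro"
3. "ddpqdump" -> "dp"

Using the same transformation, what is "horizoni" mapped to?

In each case the input is transformed by: keep every other character starting from the first (positions 1st, 3rd, 5th, ...), then keep only the first 2 characters.
Applying that to "horizoni" gives "hr".
(Check on "ddpqdump": → "dpdm" → "dp" ✓)

hr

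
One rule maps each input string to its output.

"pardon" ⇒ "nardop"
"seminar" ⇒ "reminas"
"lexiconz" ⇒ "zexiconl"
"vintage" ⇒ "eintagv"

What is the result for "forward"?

dorwarf

What's happening: swap the first and last characters.
"forward" → "dorwarf".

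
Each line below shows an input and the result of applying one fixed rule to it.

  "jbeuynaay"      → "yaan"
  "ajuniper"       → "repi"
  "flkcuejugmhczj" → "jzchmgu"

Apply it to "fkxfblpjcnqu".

uqncjp

In each case the input is transformed by: take characters alternately from the front and the back (1st, last, 2nd, 2nd-last, ...), then keep every other character starting from the second (positions 2nd, 4th, 6th, ...).
Applying that to "fkxfblpjcnqu" gives "uqncjp".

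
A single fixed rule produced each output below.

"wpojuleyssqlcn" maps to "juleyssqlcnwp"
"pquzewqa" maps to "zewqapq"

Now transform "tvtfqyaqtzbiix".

Looking at the pairs, the operation is to move the first 3 characters to the end (rotate left by 3), then delete the last character.
Starting from "tvtfqyaqtzbiix": after the first operation, "fqyaqtzbiixtvt"; after the second, "fqyaqtzbiixtv".

fqyaqtzbiixtv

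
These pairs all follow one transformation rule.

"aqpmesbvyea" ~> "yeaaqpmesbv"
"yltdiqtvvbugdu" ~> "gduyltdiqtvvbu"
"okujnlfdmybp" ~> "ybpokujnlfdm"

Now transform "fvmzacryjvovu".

ovufvmzacryjv

The transformation: move the last 3 characters to the front (rotate right by 3).
Doing the same to "fvmzacryjvovu": "ovufvmzacryjv".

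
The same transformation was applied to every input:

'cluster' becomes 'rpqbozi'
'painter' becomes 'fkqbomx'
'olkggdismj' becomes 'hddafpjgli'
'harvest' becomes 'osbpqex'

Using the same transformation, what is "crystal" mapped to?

Rule — shift every letter 3 places backward in the alphabet (wrapping around), then move the first 2 characters to the end (rotate left by 2).
For "crystal", step one produces "zovpqxi"; step two turns that into "vpqxizo".

vpqxizo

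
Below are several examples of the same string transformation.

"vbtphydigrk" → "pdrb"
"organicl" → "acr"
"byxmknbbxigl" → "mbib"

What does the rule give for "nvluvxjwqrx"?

Rule — move the first 3 characters to the end (rotate left by 3), then keep one character in every 3, starting at position 1 (positions 1st, 4th, 7th, ...).
Working it through for "nvluvxjwqrx": intermediate "uvxjwqrxnvl", final "ujrv".
(Check on "organicl": → "aniclorg" → "acr" ✓)

ujrv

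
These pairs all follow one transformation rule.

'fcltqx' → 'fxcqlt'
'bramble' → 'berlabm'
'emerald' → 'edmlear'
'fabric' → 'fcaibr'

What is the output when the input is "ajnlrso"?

The transformation: take characters alternately from the front and the back (1st, last, 2nd, 2nd-last, ...).
On "ajnlrso" that produces "aojsnrl".

aojsnrl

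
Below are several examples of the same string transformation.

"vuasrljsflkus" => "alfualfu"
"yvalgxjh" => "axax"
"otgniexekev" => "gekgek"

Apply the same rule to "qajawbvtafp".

jbajba

The pattern: keep one character in every 3, starting at position 3 (positions 3rd, 6th, 9th, ...), then write the whole string twice.
Working it through for "qajawbvtafp": intermediate "jba", final "jbajba".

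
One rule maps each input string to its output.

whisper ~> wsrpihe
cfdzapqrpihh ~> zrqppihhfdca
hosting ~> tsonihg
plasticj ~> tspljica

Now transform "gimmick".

Looking at the pairs, the operation is to sort the characters into reverse alphabetical order.
On "gimmick" that produces "mmkiigc".

mmkiigc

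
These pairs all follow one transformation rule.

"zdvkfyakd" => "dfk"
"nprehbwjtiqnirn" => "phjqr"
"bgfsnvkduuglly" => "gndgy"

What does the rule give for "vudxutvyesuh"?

Each output is the input with this applied: keep one character in every 3, starting at position 2 (positions 2nd, 5th, 8th, ...).
Applying that to "vudxutvyesuh" gives "uuyu".

uuyu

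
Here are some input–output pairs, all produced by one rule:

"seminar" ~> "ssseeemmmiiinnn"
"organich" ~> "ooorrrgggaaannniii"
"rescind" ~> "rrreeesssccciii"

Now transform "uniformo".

uuunnniiifffooorrr

The rule is to delete the last 2 characters, then repeat every character 3 times.
Applying both steps to "uniformo": "unifor", then "uuunnniiifffooorrr".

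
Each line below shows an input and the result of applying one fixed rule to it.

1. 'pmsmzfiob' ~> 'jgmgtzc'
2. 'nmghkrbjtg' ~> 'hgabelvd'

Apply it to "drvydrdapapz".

xlpsxlxuju

Each output is the input with this applied: shift every letter 6 places backward in the alphabet (wrapping around), then delete the last 2 characters.
Doing the same to "drvydrdapapz": "xlpsxlxuju".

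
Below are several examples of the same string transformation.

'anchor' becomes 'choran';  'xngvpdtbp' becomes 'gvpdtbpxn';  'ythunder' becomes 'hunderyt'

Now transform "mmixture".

ixturemm

The pattern: move the first 2 characters to the end (rotate left by 2).
Doing the same to "mmixture": "ixturemm".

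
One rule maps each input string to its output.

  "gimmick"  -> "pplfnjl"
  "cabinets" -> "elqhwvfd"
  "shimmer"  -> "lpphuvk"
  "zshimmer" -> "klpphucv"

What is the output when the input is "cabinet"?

The rule is to move the first 2 characters to the end (rotate left by 2), then shift every letter 3 places forward in the alphabet (wrapping around).
Applying that to "cabinet" gives "elqhwfd".

elqhwfd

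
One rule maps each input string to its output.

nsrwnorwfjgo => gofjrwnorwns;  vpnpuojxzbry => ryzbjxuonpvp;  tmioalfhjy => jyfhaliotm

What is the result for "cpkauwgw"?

In each case the input is transformed by: swap each adjacent pair of characters (1↔2, 3↔4, ...), then reverse the string.
Starting from "cpkauwgw": after the first operation, "pcakwuwg"; after the second, "gwuwkacp".

gwuwkacp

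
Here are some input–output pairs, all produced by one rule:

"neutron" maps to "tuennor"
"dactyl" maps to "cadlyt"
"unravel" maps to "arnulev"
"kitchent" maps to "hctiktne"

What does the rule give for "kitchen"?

The rule is to move the last 3 characters to the front (rotate right by 3), then reverse the string.
Applying both steps to "kitchen": "henkitc", then "ctikneh".

ctikneh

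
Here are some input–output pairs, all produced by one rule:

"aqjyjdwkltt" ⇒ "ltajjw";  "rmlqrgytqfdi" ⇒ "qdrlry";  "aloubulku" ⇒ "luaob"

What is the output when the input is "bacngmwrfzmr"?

fmbcgw

In each case the input is transformed by: keep every other character starting from the first (positions 1st, 3rd, 5th, ...), then move the last 2 characters to the front (rotate right by 2).
Working it through for "bacngmwrfzmr": intermediate "bcgwfm", final "fmbcgw".
(Check on "aloubulku": → "aoblu" → "luaob" ✓)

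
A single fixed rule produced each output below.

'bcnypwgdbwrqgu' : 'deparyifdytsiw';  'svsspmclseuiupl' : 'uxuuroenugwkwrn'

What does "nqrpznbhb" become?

The transformation: shift every letter 2 places forward in the alphabet (wrapping around).
Doing the same to "nqrpznbhb": "pstrbpdjd".

pstrbpdjd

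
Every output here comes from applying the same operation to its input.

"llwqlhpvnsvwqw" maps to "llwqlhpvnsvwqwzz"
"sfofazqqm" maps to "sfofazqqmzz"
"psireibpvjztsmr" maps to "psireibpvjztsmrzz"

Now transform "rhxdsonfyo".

In each case the input is transformed by: append "zz".
For "rhxdsonfyo" the result is "rhxdsonfyozz".

rhxdsonfyozz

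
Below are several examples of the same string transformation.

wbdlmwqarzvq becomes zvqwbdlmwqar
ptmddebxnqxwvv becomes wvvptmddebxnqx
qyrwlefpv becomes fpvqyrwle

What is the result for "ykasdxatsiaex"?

What's happening: move the last 3 characters to the front (rotate right by 3).
For "ykasdxatsiaex" the result is "aexykasdxatsi".

aexykasdxatsi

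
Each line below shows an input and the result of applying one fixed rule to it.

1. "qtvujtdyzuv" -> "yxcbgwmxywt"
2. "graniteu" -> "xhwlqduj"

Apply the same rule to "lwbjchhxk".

The pattern: reverse the string, then shift every letter 3 places forward in the alphabet (wrapping around).
"lwbjchhxk" → "kxhhcjbwl" → "nakkfmezo".

nakkfmezo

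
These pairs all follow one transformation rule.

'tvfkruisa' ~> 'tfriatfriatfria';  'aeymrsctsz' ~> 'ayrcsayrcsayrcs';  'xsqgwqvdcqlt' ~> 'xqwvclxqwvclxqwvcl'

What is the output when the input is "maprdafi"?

mpdfmpdfmpdf

The pattern: keep every other character starting from the first (positions 1st, 3rd, 5th, ...), then write the whole string 3 times in a row.
Applying both steps to "maprdafi": "mpdf", then "mpdfmpdfmpdf".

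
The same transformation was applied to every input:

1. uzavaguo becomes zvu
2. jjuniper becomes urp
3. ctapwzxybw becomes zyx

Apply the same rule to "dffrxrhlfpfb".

In each case the input is transformed by: sort the characters into reverse alphabetical order, then keep only the first 3 characters.
Starting from "dffrxrhlfpfb": after the first operation, "xrrplhffffdb"; after the second, "xrr".

xrr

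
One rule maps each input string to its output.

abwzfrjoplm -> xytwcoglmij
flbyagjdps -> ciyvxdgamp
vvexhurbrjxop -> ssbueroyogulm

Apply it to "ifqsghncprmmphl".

Each output is the input with this applied: shift every letter 3 places backward in the alphabet (wrapping around).
For "ifqsghncprmmphl" the result is "fcnpdekzmojjmei".

fcnpdekzmojjmei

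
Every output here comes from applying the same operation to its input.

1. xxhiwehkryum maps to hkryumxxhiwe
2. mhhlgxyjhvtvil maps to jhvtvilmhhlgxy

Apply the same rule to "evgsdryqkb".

The transformation: swap the front and back halves of the string.
"evgsdryqkb" → "ryqkbevgsd".

ryqkbevgsd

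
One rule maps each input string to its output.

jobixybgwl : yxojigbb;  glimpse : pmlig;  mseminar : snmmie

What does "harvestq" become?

Each output is the input with this applied: delete the last 2 characters, then sort the characters into reverse alphabetical order.
For "harvestq", step one produces "harves"; step two turns that into "vsrhea".

vsrhea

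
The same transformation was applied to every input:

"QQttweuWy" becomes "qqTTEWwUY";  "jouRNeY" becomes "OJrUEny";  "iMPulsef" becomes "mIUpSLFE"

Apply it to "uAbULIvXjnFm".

Rule — flip the case of every letter, then swap each adjacent pair of characters (1↔2, 3↔4, ...).
For "uAbULIvXjnFm", step one produces "UaBuliVxJNfM"; step two turns that into "aUuBilxVNJMf".

aUuBilxVNJMf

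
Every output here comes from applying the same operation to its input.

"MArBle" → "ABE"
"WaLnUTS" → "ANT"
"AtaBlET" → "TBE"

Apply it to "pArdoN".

Rule — keep every other character starting from the second (positions 2nd, 4th, 6th, ...), then convert every letter to uppercase.
So "pArdoN" becomes "ADN".

ADN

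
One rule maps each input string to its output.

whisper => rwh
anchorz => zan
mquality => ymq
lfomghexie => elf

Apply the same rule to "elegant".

tel

In each case the input is transformed by: move the last character to the front, then keep only the first 3 characters.
"elegant" → "telegan" → "tel".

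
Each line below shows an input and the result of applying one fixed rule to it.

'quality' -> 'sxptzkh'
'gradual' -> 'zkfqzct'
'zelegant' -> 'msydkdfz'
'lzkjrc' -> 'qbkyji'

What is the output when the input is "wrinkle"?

kdvqhmj

The rule is to move the last 2 characters to the front (rotate right by 2), then shift every letter 1 place backward in the alphabet (wrapping around).
For "wrinkle", step one produces "lewrink"; step two turns that into "kdvqhmj".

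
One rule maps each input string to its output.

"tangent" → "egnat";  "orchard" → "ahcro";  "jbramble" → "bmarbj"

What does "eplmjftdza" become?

dtfjmlpe

What's happening: delete the last 2 characters, then reverse the string.
Starting from "eplmjftdza": after the first operation, "eplmjftd"; after the second, "dtfjmlpe".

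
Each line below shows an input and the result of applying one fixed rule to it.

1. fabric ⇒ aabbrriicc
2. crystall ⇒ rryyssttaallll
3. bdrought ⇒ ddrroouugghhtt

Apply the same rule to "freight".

The transformation: delete the first character, then double every character.
Starting from "freight": after the first operation, "reight"; after the second, "rreeiigghhtt".
(Check on "crystall": → "rystall" → "rryyssttaallll" ✓)

rreeiigghhtt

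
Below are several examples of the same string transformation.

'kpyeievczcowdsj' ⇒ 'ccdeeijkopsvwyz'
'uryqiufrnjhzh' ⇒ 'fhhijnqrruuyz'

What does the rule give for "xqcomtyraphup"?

Each output is the input with this applied: sort the characters into alphabetical order.
"xqcomtyraphup" → "achmoppqrtuxy".

achmoppqrtuxy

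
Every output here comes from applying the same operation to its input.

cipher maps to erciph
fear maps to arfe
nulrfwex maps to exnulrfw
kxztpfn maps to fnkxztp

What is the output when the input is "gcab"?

abgc

Looking at the pairs, the operation is to move the last 2 characters to the front (rotate right by 2).
Applying that to "gcab" gives "abgc".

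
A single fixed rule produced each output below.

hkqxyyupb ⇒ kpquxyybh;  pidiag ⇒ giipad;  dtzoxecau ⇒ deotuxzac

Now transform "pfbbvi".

Rule — sort the characters into alphabetical order, then move the first 2 characters to the end (rotate left by 2).
"pfbbvi" → "bbfipv" → "fipvbb".
(Check on "hkqxyyupb": → "bhkpquxyy" → "kpquxyybh" ✓)

fipvbb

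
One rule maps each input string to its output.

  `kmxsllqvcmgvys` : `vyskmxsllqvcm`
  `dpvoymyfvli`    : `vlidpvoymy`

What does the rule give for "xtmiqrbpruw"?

ruwxtmiqrb

The transformation: move the last 3 characters to the front (rotate right by 3), then delete the last character.
Starting from "xtmiqrbpruw": after the first operation, "ruwxtmiqrbp"; after the second, "ruwxtmiqrb".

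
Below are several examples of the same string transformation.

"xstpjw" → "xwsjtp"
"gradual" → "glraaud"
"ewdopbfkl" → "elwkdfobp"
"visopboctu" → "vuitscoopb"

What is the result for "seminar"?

Rule — take characters alternately from the front and the back (1st, last, 2nd, 2nd-last, ...).
For "seminar" the result is "sreamni".

sreamni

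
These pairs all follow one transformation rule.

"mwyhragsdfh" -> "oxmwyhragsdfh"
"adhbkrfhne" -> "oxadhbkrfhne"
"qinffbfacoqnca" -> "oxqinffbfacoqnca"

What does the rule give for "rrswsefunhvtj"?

oxrrswsefunhvtj

The rule is to prepend "ox".
So "rrswsefunhvtj" becomes "oxrrswsefunhvtj".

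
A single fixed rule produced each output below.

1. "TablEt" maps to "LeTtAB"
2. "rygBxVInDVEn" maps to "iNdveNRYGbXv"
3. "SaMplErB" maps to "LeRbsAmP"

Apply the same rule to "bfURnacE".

What's happening: swap the front and back halves of the string, then flip the case of every letter.
On "bfURnacE": the first step gives "nacEbfUR", and the second then gives "NACeBFur".

NACeBFur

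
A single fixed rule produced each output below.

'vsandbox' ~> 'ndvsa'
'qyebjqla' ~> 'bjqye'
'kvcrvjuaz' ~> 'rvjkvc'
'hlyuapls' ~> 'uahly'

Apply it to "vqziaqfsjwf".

The rule is to delete the last 3 characters, then move the first 3 characters to the end (rotate left by 3).
"vqziaqfsjwf" → "vqziaqfs" → "iaqfsvqz".

iaqfsvqz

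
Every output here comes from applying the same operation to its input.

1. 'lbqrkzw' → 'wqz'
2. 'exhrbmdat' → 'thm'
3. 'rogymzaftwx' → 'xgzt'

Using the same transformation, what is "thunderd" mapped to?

The transformation: move the last character to the front, then keep one character in every 3, starting at position 1 (positions 1st, 4th, 7th, ...).
Doing the same to "thunderd": "due".
(Check on "rogymzaftwx": → "xrogymzaftw" → "xgzt" ✓)

due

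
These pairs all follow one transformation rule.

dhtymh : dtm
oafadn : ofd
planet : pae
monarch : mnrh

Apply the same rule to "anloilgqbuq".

The rule is to keep every other character starting from the first (positions 1st, 3rd, 5th, ...).
Applying that to "anloilgqbuq" gives "aligbq".

aligbq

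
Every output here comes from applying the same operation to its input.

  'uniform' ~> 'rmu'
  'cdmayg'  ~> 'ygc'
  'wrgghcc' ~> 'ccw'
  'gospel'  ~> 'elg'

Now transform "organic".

ico

The rule is to move the last 2 characters to the front (rotate right by 2), then keep only the first 3 characters.
For "organic", step one produces "icorgan"; step two turns that into "ico".
(Check on "cdmayg": → "ygcdma" → "ygc" ✓)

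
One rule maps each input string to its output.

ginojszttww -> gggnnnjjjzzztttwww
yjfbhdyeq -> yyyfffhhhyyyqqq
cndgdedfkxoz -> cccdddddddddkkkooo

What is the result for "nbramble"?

Rule — keep every other character starting from the first (positions 1st, 3rd, 5th, ...), then repeat every character 3 times.
For "nbramble", step one produces "nrml"; step two turns that into "nnnrrrmmmlll".

nnnrrrmmmlll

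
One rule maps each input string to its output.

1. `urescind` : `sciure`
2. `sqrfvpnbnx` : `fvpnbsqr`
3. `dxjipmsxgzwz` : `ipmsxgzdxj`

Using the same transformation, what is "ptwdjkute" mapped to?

The transformation: delete the last 2 characters, then move the first 3 characters to the end (rotate left by 3).
On "ptwdjkute" that produces "djkuptw".

djkuptw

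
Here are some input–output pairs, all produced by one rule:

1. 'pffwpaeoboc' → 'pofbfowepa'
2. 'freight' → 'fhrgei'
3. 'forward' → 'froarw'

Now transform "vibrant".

vniabr

The rule is to delete the last character, then take characters alternately from the front and the back (1st, last, 2nd, 2nd-last, ...).
On "vibrant": the first step gives "vibran", and the second then gives "vniabr".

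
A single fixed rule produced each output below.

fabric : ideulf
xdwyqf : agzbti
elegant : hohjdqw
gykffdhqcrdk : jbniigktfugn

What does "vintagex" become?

ylqwdjha

Each output is the input with this applied: shift every letter 3 places forward in the alphabet (wrapping around).
For "vintagex" the result is "ylqwdjha".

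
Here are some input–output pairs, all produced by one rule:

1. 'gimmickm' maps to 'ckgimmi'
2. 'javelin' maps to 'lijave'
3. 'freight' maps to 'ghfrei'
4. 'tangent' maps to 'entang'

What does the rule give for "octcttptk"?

In each case the input is transformed by: delete the last character, then move the last 2 characters to the front (rotate right by 2).
"octcttptk" → "octcttpt" → "ptoctctt".

ptoctctt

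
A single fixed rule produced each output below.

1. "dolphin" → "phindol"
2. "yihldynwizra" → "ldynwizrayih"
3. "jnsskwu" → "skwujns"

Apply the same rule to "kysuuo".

uuokys

What's happening: move the first 3 characters to the end (rotate left by 3).
So "kysuuo" becomes "uuokys".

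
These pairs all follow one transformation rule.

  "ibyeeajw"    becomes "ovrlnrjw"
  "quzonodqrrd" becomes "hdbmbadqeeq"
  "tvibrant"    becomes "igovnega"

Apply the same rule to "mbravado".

Each output is the input with this applied: swap each adjacent pair of characters (1↔2, 3↔4, ...), then shift every letter 13 places forward in the alphabet (wrapping around) — i.e. ROT13.
For "mbravado", step one produces "bmaravod"; step two turns that into "oznenibq".

oznenibq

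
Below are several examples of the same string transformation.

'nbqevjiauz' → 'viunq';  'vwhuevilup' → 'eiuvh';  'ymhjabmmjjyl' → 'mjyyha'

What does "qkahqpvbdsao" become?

vdaqaq

The pattern: keep every other character starting from the first (positions 1st, 3rd, 5th, ...), then move the last 3 characters to the front (rotate right by 3).
Doing the same to "qkahqpvbdsao": "vdaqaq".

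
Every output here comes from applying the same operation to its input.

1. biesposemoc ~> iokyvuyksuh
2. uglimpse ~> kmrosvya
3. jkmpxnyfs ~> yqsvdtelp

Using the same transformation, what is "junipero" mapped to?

The pattern: swap the first and last characters, then shift every letter 6 places forward in the alphabet (wrapping around).
Working it through for "junipero": intermediate "ouniperj", final "uatovkxp".

uatovkxp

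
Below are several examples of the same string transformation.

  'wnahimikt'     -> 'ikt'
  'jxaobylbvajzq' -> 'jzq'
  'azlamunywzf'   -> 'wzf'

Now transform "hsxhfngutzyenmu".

nmu

In each case the input is transformed by: keep only the last 3 characters.
"hsxhfngutzyenmu" → "nmu".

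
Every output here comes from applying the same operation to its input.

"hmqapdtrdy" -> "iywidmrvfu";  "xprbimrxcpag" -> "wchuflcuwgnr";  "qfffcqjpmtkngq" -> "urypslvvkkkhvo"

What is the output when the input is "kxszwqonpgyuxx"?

The transformation: shift every letter 5 places forward in the alphabet (wrapping around), then swap the front and back halves of the string.
Starting from "kxszwqonpgyuxx": after the first operation, "pcxebvtsuldzcc"; after the second, "suldzccpcxebvt".
(Check on "xprbimrxcpag": → "cuwgnrwchufl" → "wchuflcuwgnr" ✓)

suldzccpcxebvt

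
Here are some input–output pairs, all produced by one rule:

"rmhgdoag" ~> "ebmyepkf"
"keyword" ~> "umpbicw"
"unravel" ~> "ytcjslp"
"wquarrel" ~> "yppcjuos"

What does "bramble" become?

kzjczpy

Each output is the input with this applied: move the first 3 characters to the end (rotate left by 3), then shift every letter 2 places backward in the alphabet (wrapping around).
Working it through for "bramble": intermediate "mblebra", final "kzjczpy".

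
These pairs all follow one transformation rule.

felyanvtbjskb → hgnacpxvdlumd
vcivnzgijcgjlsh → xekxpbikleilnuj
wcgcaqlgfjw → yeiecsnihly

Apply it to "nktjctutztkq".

Each output is the input with this applied: shift every letter 2 places forward in the alphabet (wrapping around).
Doing the same to "nktjctutztkq": "pmvlevwvbvms".

pmvlevwvbvms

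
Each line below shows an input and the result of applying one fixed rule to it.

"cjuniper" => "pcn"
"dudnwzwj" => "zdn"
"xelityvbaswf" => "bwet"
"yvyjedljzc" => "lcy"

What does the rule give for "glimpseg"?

sgm

The rule is to swap the front and back halves of the string, then keep one character in every 3, starting at position 2 (positions 2nd, 5th, 8th, ...).
For "glimpseg", step one produces "psegglim"; step two turns that into "sgm".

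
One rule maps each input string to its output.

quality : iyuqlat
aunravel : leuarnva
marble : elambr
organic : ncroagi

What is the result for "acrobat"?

btcaora

In each case the input is transformed by: swap each adjacent pair of characters (1↔2, 3↔4, ...), then move the last 2 characters to the front (rotate right by 2).
Starting from "acrobat": after the first operation, "caorabt"; after the second, "btcaora".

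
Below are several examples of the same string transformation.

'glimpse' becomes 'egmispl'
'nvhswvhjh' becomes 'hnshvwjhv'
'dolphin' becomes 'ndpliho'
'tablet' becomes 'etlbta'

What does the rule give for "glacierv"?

Rule — swap each adjacent pair of characters (1↔2, 3↔4, ...), then swap the first and last characters.
On "glacierv": the first step gives "lgcaeivr", and the second then gives "rgcaeivl".

rgcaeivl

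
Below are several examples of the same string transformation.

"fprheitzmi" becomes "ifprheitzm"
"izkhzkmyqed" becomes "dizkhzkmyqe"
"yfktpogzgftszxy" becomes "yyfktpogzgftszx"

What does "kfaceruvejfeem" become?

Looking at the pairs, the operation is to move the last character to the front.
Doing the same to "kfaceruvejfeem": "mkfaceruvejfee".

mkfaceruvejfee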